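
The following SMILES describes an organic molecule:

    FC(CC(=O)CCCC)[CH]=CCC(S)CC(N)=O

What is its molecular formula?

C13H22FNO2S

Walk through each heavy atom and fill implicit hydrogens from standard valence (C 4, N 3, O 2, S 2, halogen 1):
  atom 1: F (halogen, monovalent) → 0 H
  atom 2: C, bond orders sum to 3 (valence 4) → 1 H
  atom 3: C, bond orders sum to 2 (valence 4) → 2 H
  atom 4: C, bond orders sum to 4 (valence 4) → 0 H
  atom 5: O, bond orders sum to 2 (valence 2) → 0 H
  atom 6: C, bond orders sum to 2 (valence 4) → 2 H
  atom 7: C, bond orders sum to 2 (valence 4) → 2 H
  atom 8: C, bond orders sum to 2 (valence 4) → 2 H
  atom 9: C, bond orders sum to 1 (valence 4) → 3 H
  atom 10: C with explicit H count 1
  atom 11: C, bond orders sum to 3 (valence 4) → 1 H
  atom 12: C, bond orders sum to 2 (valence 4) → 2 H
  atom 13: C, bond orders sum to 3 (valence 4) → 1 H
  atom 14: S, bond orders sum to 1 (valence 2) → 1 H
  atom 15: C, bond orders sum to 2 (valence 4) → 2 H
  atom 16: C, bond orders sum to 4 (valence 4) → 0 H
  atom 17: N, bond orders sum to 1 (valence 3) → 2 H
  atom 18: O, bond orders sum to 2 (valence 2) → 0 H
Totals → C:13, H:22, F:1, N:1, O:2, S:1.
In Hill order: C13H22FNO2S.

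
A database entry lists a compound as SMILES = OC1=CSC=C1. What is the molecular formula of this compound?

Walk through each heavy atom and fill implicit hydrogens from standard valence (C 4, N 3, O 2, S 2, halogen 1):
  atom 1: O, bond orders sum to 1 (valence 2) → 1 H
  atom 2: C, bond orders sum to 4 (valence 4) → 0 H
  atom 3: C, bond orders sum to 3 (valence 4) → 1 H
  atom 4: S, bond orders sum to 2 (valence 2) → 0 H
  atom 5: C, bond orders sum to 3 (valence 4) → 1 H
  atom 6: C, bond orders sum to 3 (valence 4) → 1 H
Totals → C:4, H:4, O:1, S:1.

C4H4OS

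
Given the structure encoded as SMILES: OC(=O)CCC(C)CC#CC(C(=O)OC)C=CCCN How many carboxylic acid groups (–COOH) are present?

1

The carboxylic acid motif appears at heavy-atom position 2 in the SMILES.
Other groups present: 1 alkene, 1 alkyne, 1 ester, 1 primary amine.
Carboxylic acid count: 1.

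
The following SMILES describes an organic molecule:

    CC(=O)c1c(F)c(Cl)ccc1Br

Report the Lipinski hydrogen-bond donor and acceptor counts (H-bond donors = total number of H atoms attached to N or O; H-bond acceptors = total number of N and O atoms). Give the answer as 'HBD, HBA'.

Donors: find every N or O and count the H atoms it carries.
  atom 3 (O): bond orders sum to 2 → 0 H
Lipinski HBD = 0.
Acceptors: N atoms = 0, O atoms = 1 → HBA = 1.

0, 1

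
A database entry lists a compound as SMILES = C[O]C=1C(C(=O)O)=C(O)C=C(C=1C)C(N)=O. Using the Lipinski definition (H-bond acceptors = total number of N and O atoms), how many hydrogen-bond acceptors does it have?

N atoms: 1; O atoms: 5.
Lipinski HBA = 1 + 5 = 6.

6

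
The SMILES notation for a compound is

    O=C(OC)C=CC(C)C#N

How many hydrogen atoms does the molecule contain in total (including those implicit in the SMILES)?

Walk through each heavy atom and fill implicit hydrogens from standard valence (C 4, N 3, O 2, S 2, halogen 1):
  atom 1: O, bond orders sum to 2 (valence 2) → 0 H
  atom 2: C, bond orders sum to 4 (valence 4) → 0 H
  atom 3: O, bond orders sum to 2 (valence 2) → 0 H
  atom 4: C, bond orders sum to 1 (valence 4) → 3 H
  atom 5: C, bond orders sum to 3 (valence 4) → 1 H
  atom 6: C, bond orders sum to 3 (valence 4) → 1 H
  atom 7: C, bond orders sum to 3 (valence 4) → 1 H
  atom 8: C, bond orders sum to 1 (valence 4) → 3 H
  atom 9: C, bond orders sum to 4 (valence 4) → 0 H
  atom 10: N, bond orders sum to 3 (valence 3) → 0 H
Total hydrogens: 9.

9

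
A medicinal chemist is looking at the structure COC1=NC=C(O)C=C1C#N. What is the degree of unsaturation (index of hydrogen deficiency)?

Molecular formula: C7H6N2O2.
DoU = (2C + 2 + N − H − X) / 2, where X is the halogen count and O/S are ignored.
    = (2·7 + 2 + 2 − 6 − 0) / 2 = 12 / 2 = 6.

6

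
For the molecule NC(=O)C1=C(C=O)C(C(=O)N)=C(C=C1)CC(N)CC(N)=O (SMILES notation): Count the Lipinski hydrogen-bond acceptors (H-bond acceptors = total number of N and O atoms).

8

N atoms: 4; O atoms: 4.
Lipinski HBA = 4 + 4 = 8.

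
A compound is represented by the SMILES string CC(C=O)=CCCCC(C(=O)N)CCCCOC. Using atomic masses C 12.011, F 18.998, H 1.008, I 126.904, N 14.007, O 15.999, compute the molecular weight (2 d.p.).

First, the molecular formula is C14H25NO3 (counting implicit H from valence).
  C: 14 × 12.011 = 168.154
  H: 25 × 1.008 = 25.200
  N: 1 × 14.007 = 14.007
  O: 3 × 15.999 = 47.997
Sum: 14×12.011 + 25×1.008 + 1×14.007 + 3×15.999 = 255.358 → 255.36 g/mol.

255.36 g/mol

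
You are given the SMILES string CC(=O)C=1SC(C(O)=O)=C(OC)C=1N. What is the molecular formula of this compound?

C8H9NO4S

Walk through each heavy atom and fill implicit hydrogens from standard valence (C 4, N 3, O 2, S 2, halogen 1):
  atom 1: C, bond orders sum to 1 (valence 4) → 3 H
  atom 2: C, bond orders sum to 4 (valence 4) → 0 H
  atom 3: O, bond orders sum to 2 (valence 2) → 0 H
  atom 4: C, bond orders sum to 4 (valence 4) → 0 H
  atom 5: S, bond orders sum to 2 (valence 2) → 0 H
  atom 6: C, bond orders sum to 4 (valence 4) → 0 H
  atom 7: C, bond orders sum to 4 (valence 4) → 0 H
  atom 8: O, bond orders sum to 1 (valence 2) → 1 H
  atom 9: O, bond orders sum to 2 (valence 2) → 0 H
  atom 10: C, bond orders sum to 4 (valence 4) → 0 H
  atom 11: O, bond orders sum to 2 (valence 2) → 0 H
  atom 12: C, bond orders sum to 1 (valence 4) → 3 H
  atom 13: C, bond orders sum to 4 (valence 4) → 0 H
  atom 14: N, bond orders sum to 1 (valence 3) → 2 H
Totals → C:8, H:9, N:1, O:4, S:1.
In Hill order: C8H9NO4S.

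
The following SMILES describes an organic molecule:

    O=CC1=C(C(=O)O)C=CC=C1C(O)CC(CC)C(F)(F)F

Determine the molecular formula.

C14H15F3O4

Walk through each heavy atom and fill implicit hydrogens from standard valence (C 4, N 3, O 2, S 2, halogen 1):
  atom 1: O, bond orders sum to 2 (valence 2) → 0 H
  atom 2: C, bond orders sum to 3 (valence 4) → 1 H
  atom 3: C, bond orders sum to 4 (valence 4) → 0 H
  atom 4: C, bond orders sum to 4 (valence 4) → 0 H
  atom 5: C, bond orders sum to 4 (valence 4) → 0 H
  atom 6: O, bond orders sum to 2 (valence 2) → 0 H
  atom 7: O, bond orders sum to 1 (valence 2) → 1 H
  atom 8: C, bond orders sum to 3 (valence 4) → 1 H
  atom 9: C, bond orders sum to 3 (valence 4) → 1 H
  atom 10: C, bond orders sum to 3 (valence 4) → 1 H
  atom 11: C, bond orders sum to 4 (valence 4) → 0 H
  atom 12: C, bond orders sum to 3 (valence 4) → 1 H
  atom 13: O, bond orders sum to 1 (valence 2) → 1 H
  atom 14: C, bond orders sum to 2 (valence 4) → 2 H
  atom 15: C, bond orders sum to 3 (valence 4) → 1 H
  atom 16: C, bond orders sum to 2 (valence 4) → 2 H
  atom 17: C, bond orders sum to 1 (valence 4) → 3 H
  atom 18: C, bond orders sum to 4 (valence 4) → 0 H
  atom 19: F (halogen, monovalent) → 0 H
  atom 20: F (halogen, monovalent) → 0 H
  atom 21: F (halogen, monovalent) → 0 H
Totals → C:14, H:15, F:3, O:4.
In Hill order: C14H15F3O4.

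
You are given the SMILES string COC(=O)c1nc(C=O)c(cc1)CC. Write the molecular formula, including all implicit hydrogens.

Walk through each heavy atom and fill implicit hydrogens from standard valence (C 4, N 3, O 2, S 2, halogen 1); for lowercase aromatic atoms, an aromatic c carries 1 H when it has two neighbours and 0 H with three, and aromatic n carries 0 H:
  atom 1: C, bond orders sum to 1 (valence 4) → 3 H
  atom 2: O, bond orders sum to 2 (valence 2) → 0 H
  atom 3: C, bond orders sum to 4 (valence 4) → 0 H
  atom 4: O, bond orders sum to 2 (valence 2) → 0 H
  atom 5: aromatic c, 3 neighbours → 0 H
  atom 6: aromatic n, 2 neighbours → 0 H
  atom 7: aromatic c, 3 neighbours → 0 H
  atom 8: C, bond orders sum to 3 (valence 4) → 1 H
  atom 9: O, bond orders sum to 2 (valence 2) → 0 H
  atom 10: aromatic c, 3 neighbours → 0 H
  atom 11: aromatic c, 2 neighbours → 1 H
  atom 12: aromatic c, 2 neighbours → 1 H
  atom 13: C, bond orders sum to 2 (valence 4) → 2 H
  atom 14: C, bond orders sum to 1 (valence 4) → 3 H
Totals → C:10, H:11, N:1, O:3.
In Hill order: C10H11NO3.

C10H11NO3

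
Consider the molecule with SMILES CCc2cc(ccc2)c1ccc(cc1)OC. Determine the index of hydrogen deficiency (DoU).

Molecular formula: C15H16O.
DoU = (2C + 2 + N − H − X) / 2, where X is the halogen count and O/S are ignored.
    = (2·15 + 2 + 0 − 16 − 0) / 2 = 16 / 2 = 8.

8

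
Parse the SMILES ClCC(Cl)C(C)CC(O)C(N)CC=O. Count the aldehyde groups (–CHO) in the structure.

The aldehyde motif appears at heavy-atom position 13 in the SMILES.
Other groups present: 1 hydroxyl, 1 primary amine.
Aldehyde count: 1.

1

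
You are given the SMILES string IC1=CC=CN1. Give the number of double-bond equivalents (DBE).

3

Degree of unsaturation = (number of rings) + (number of π bonds).
Ring closures in the SMILES: 1.
π bonds: 2 double bonds (each 1 DoU) → 2 DoU from unsaturation.
Total DoU = 1 + 2 = 3.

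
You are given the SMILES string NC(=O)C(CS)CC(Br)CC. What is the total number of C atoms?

Count every carbon token in the SMILES (each C, including those in ring-closure positions and inside branches).
Carbon count: 7.

7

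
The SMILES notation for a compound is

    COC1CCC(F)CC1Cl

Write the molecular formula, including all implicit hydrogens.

Walk through each heavy atom and fill implicit hydrogens from standard valence (C 4, N 3, O 2, S 2, halogen 1):
  atom 1: C, bond orders sum to 1 (valence 4) → 3 H
  atom 2: O, bond orders sum to 2 (valence 2) → 0 H
  atom 3: C, bond orders sum to 3 (valence 4) → 1 H
  atom 4: C, bond orders sum to 2 (valence 4) → 2 H
  atom 5: C, bond orders sum to 2 (valence 4) → 2 H
  atom 6: C, bond orders sum to 3 (valence 4) → 1 H
  atom 7: F (halogen, monovalent) → 0 H
  atom 8: C, bond orders sum to 2 (valence 4) → 2 H
  atom 9: C, bond orders sum to 3 (valence 4) → 1 H
  atom 10: Cl (halogen, monovalent) → 0 H
Totals → C:7, H:12, Cl:1, F:1, O:1.

C7H12ClFO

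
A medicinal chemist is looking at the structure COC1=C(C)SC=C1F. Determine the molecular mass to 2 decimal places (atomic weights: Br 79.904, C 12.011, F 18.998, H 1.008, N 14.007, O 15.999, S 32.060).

146.18 g/mol

First, the molecular formula is C6H7FOS (counting implicit H from valence).
  C: 6 × 12.011 = 72.066
  F: 1 × 18.998 = 18.998
  H: 7 × 1.008 = 7.056
  O: 1 × 15.999 = 15.999
  S: 1 × 32.060 = 32.060
Sum: 6×12.011 + 1×18.998 + 7×1.008 + 1×15.999 + 1×32.060 = 146.179 → 146.18 g/mol.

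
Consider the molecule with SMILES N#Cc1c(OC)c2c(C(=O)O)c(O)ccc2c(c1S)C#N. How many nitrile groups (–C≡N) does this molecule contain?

The nitrile motif appears at heavy-atom positions 2, 20 in the SMILES.
Other groups present: 1 carboxylic acid, 1 ether, 1 hydroxyl, 1 thiol.
Nitrile count: 2.

2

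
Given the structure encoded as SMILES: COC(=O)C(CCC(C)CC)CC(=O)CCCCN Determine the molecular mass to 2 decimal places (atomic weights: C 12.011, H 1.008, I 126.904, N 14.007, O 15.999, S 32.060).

First, the molecular formula is C15H29NO3 (counting implicit H from valence).
  C: 15 × 12.011 = 180.165
  H: 29 × 1.008 = 29.232
  N: 1 × 14.007 = 14.007
  O: 3 × 15.999 = 47.997
Sum: 15×12.011 + 29×1.008 + 1×14.007 + 3×15.999 = 271.401 → 271.40 g/mol.

271.40 g/mol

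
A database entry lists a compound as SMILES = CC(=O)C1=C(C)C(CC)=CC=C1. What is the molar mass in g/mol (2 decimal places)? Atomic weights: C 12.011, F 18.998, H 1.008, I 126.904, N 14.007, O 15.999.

First, the molecular formula is C11H14O (counting implicit H from valence).
  C: 11 × 12.011 = 132.121
  H: 14 × 1.008 = 14.112
  O: 1 × 15.999 = 15.999
Sum: 11×12.011 + 14×1.008 + 1×15.999 = 162.232 → 162.23 g/mol.

162.23 g/mol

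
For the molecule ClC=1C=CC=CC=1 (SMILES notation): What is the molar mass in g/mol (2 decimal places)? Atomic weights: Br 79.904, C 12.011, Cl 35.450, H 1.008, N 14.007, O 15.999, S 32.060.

First, the molecular formula is C6H5Cl (counting implicit H from valence).
  C: 6 × 12.011 = 72.066
  Cl: 1 × 35.450 = 35.450
  H: 5 × 1.008 = 5.040
Sum: 6×12.011 + 1×35.450 + 5×1.008 = 112.556 → 112.56 g/mol.

112.56 g/mol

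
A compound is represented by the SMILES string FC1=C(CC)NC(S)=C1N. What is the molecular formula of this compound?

Walk through each heavy atom and fill implicit hydrogens from standard valence (C 4, N 3, O 2, S 2, halogen 1):
  atom 1: F (halogen, monovalent) → 0 H
  atom 2: C, bond orders sum to 4 (valence 4) → 0 H
  atom 3: C, bond orders sum to 4 (valence 4) → 0 H
  atom 4: C, bond orders sum to 2 (valence 4) → 2 H
  atom 5: C, bond orders sum to 1 (valence 4) → 3 H
  atom 6: N, bond orders sum to 2 (valence 3) → 1 H
  atom 7: C, bond orders sum to 4 (valence 4) → 0 H
  atom 8: S, bond orders sum to 1 (valence 2) → 1 H
  atom 9: C, bond orders sum to 4 (valence 4) → 0 H
  atom 10: N, bond orders sum to 1 (valence 3) → 2 H
Totals → C:6, H:9, F:1, N:2, S:1.
In Hill order: C6H9FN2S.

C6H9FN2S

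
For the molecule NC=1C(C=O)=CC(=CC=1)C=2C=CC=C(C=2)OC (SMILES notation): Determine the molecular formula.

Walk through each heavy atom and fill implicit hydrogens from standard valence (C 4, N 3, O 2, S 2, halogen 1):
  atom 1: N, bond orders sum to 1 (valence 3) → 2 H
  atom 2: C, bond orders sum to 4 (valence 4) → 0 H
  atom 3: C, bond orders sum to 4 (valence 4) → 0 H
  atom 4: C, bond orders sum to 3 (valence 4) → 1 H
  atom 5: O, bond orders sum to 2 (valence 2) → 0 H
  atom 6: C, bond orders sum to 3 (valence 4) → 1 H
  atom 7: C, bond orders sum to 4 (valence 4) → 0 H
  atom 8: C, bond orders sum to 3 (valence 4) → 1 H
  atom 9: C, bond orders sum to 3 (valence 4) → 1 H
  atom 10: C, bond orders sum to 4 (valence 4) → 0 H
  atom 11: C, bond orders sum to 3 (valence 4) → 1 H
  atom 12: C, bond orders sum to 3 (valence 4) → 1 H
  atom 13: C, bond orders sum to 3 (valence 4) → 1 H
  atom 14: C, bond orders sum to 4 (valence 4) → 0 H
  atom 15: C, bond orders sum to 3 (valence 4) → 1 H
  atom 16: O, bond orders sum to 2 (valence 2) → 0 H
  atom 17: C, bond orders sum to 1 (valence 4) → 3 H
Totals → C:14, H:13, N:1, O:2.
In Hill order: C14H13NO2.

C14H13NO2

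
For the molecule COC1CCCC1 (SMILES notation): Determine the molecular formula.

C6H12O

Walk through each heavy atom and fill implicit hydrogens from standard valence (C 4, N 3, O 2, S 2, halogen 1):
  atom 1: C, bond orders sum to 1 (valence 4) → 3 H
  atom 2: O, bond orders sum to 2 (valence 2) → 0 H
  atom 3: C, bond orders sum to 3 (valence 4) → 1 H
  atom 4: C, bond orders sum to 2 (valence 4) → 2 H
  atom 5: C, bond orders sum to 2 (valence 4) → 2 H
  atom 6: C, bond orders sum to 2 (valence 4) → 2 H
  atom 7: C, bond orders sum to 2 (valence 4) → 2 H
Totals → C:6, H:12, O:1.
In Hill order: C6H12O.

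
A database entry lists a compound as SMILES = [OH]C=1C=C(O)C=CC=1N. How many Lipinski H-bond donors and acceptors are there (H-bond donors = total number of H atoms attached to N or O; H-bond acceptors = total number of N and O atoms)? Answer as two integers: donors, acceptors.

4, 3

Donors: find every N or O and count the H atoms it carries.
  atom 1 (O): bond orders sum to 1 → 1 H
  atom 5 (O): bond orders sum to 1 → 1 H
  atom 9 (N): bond orders sum to 1 → 2 H
Lipinski HBD = 4.
Acceptors: N atoms = 1, O atoms = 2 → HBA = 3.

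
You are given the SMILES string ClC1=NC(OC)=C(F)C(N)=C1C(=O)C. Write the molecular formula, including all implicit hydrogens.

Walk through each heavy atom and fill implicit hydrogens from standard valence (C 4, N 3, O 2, S 2, halogen 1):
  atom 1: Cl (halogen, monovalent) → 0 H
  atom 2: C, bond orders sum to 4 (valence 4) → 0 H
  atom 3: N, bond orders sum to 3 (valence 3) → 0 H
  atom 4: C, bond orders sum to 4 (valence 4) → 0 H
  atom 5: O, bond orders sum to 2 (valence 2) → 0 H
  atom 6: C, bond orders sum to 1 (valence 4) → 3 H
  atom 7: C, bond orders sum to 4 (valence 4) → 0 H
  atom 8: F (halogen, monovalent) → 0 H
  atom 9: C, bond orders sum to 4 (valence 4) → 0 H
  atom 10: N, bond orders sum to 1 (valence 3) → 2 H
  atom 11: C, bond orders sum to 4 (valence 4) → 0 H
  atom 12: C, bond orders sum to 4 (valence 4) → 0 H
  atom 13: O, bond orders sum to 2 (valence 2) → 0 H
  atom 14: C, bond orders sum to 1 (valence 4) → 3 H
Totals → C:8, H:8, Cl:1, F:1, N:2, O:2.
In Hill order: C8H8ClFN2O2.

C8H8ClFN2O2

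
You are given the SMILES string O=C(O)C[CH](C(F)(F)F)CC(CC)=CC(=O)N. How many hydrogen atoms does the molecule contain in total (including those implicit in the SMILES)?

Walk through each heavy atom and fill implicit hydrogens from standard valence (C 4, N 3, O 2, S 2, halogen 1):
  atom 1: O, bond orders sum to 2 (valence 2) → 0 H
  atom 2: C, bond orders sum to 4 (valence 4) → 0 H
  atom 3: O, bond orders sum to 1 (valence 2) → 1 H
  atom 4: C, bond orders sum to 2 (valence 4) → 2 H
  atom 5: C with explicit H count 1
  atom 6: C, bond orders sum to 4 (valence 4) → 0 H
  atom 7: F (halogen, monovalent) → 0 H
  atom 8: F (halogen, monovalent) → 0 H
  atom 9: F (halogen, monovalent) → 0 H
  atom 10: C, bond orders sum to 2 (valence 4) → 2 H
  atom 11: C, bond orders sum to 4 (valence 4) → 0 H
  atom 12: C, bond orders sum to 2 (valence 4) → 2 H
  atom 13: C, bond orders sum to 1 (valence 4) → 3 H
  atom 14: C, bond orders sum to 3 (valence 4) → 1 H
  atom 15: C, bond orders sum to 4 (valence 4) → 0 H
  atom 16: O, bond orders sum to 2 (valence 2) → 0 H
  atom 17: N, bond orders sum to 1 (valence 3) → 2 H
Total hydrogens: 14.

14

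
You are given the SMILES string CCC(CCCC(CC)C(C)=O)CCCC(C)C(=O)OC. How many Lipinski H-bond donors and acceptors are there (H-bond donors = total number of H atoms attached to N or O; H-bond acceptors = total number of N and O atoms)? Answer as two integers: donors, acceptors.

Donors: find every N or O and count the H atoms it carries.
  atom 12 (O): bond orders sum to 2 → 0 H
  atom 19 (O): bond orders sum to 2 → 0 H
  atom 20 (O): bond orders sum to 2 → 0 H
Lipinski HBD = 0.
Acceptors: N atoms = 0, O atoms = 3 → HBA = 3.

0, 3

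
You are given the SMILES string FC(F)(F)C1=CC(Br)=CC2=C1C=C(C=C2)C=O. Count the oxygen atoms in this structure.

1

Scan the SMILES for O atoms (remember two-letter symbols like Cl and Br are single atoms).
Oxygen count: 1.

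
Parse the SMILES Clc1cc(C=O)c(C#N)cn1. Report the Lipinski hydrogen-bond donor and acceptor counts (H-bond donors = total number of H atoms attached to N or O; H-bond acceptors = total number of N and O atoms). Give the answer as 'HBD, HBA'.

0, 3

Donors: find every N or O and count the H atoms it carries.
  atom 6 (O): bond orders sum to 2 → 0 H
  atom 9 (N): bond orders sum to 3 → 0 H
  atom 11 (N): bond orders sum to 3 → 0 H
Lipinski HBD = 0.
Acceptors: N atoms = 2, O atoms = 1 → HBA = 3.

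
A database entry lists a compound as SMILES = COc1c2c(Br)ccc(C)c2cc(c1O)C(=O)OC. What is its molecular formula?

Walk through each heavy atom and fill implicit hydrogens from standard valence (C 4, N 3, O 2, S 2, halogen 1); for lowercase aromatic atoms, an aromatic c carries 1 H when it has two neighbours and 0 H with three, and aromatic n carries 0 H:
  atom 1: C, bond orders sum to 1 (valence 4) → 3 H
  atom 2: O, bond orders sum to 2 (valence 2) → 0 H
  atom 3: aromatic c, 3 neighbours → 0 H
  atom 4: aromatic c, 3 neighbours → 0 H
  atom 5: aromatic c, 3 neighbours → 0 H
  atom 6: Br (halogen, monovalent) → 0 H
  atom 7: aromatic c, 2 neighbours → 1 H
  atom 8: aromatic c, 2 neighbours → 1 H
  atom 9: aromatic c, 3 neighbours → 0 H
  atom 10: C, bond orders sum to 1 (valence 4) → 3 H
  atom 11: aromatic c, 3 neighbours → 0 H
  atom 12: aromatic c, 2 neighbours → 1 H
  atom 13: aromatic c, 3 neighbours → 0 H
  atom 14: aromatic c, 3 neighbours → 0 H
  atom 15: O, bond orders sum to 1 (valence 2) → 1 H
  atom 16: C, bond orders sum to 4 (valence 4) → 0 H
  atom 17: O, bond orders sum to 2 (valence 2) → 0 H
  atom 18: O, bond orders sum to 2 (valence 2) → 0 H
  atom 19: C, bond orders sum to 1 (valence 4) → 3 H
Totals → C:14, H:13, Br:1, O:4.
In Hill order: C14H13BrO4.

C14H13BrO4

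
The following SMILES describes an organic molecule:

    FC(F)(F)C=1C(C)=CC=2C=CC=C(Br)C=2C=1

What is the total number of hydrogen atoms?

8

Walk through each heavy atom and fill implicit hydrogens from standard valence (C 4, N 3, O 2, S 2, halogen 1):
  atom 1: F (halogen, monovalent) → 0 H
  atom 2: C, bond orders sum to 4 (valence 4) → 0 H
  atom 3: F (halogen, monovalent) → 0 H
  atom 4: F (halogen, monovalent) → 0 H
  atom 5: C, bond orders sum to 4 (valence 4) → 0 H
  atom 6: C, bond orders sum to 4 (valence 4) → 0 H
  atom 7: C, bond orders sum to 1 (valence 4) → 3 H
  atom 8: C, bond orders sum to 3 (valence 4) → 1 H
  atom 9: C, bond orders sum to 4 (valence 4) → 0 H
  atom 10: C, bond orders sum to 3 (valence 4) → 1 H
  atom 11: C, bond orders sum to 3 (valence 4) → 1 H
  atom 12: C, bond orders sum to 3 (valence 4) → 1 H
  atom 13: C, bond orders sum to 4 (valence 4) → 0 H
  atom 14: Br (halogen, monovalent) → 0 H
  atom 15: C, bond orders sum to 4 (valence 4) → 0 H
  atom 16: C, bond orders sum to 3 (valence 4) → 1 H
Total hydrogens: 8.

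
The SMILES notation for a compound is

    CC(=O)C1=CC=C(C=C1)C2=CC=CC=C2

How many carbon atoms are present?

Count every carbon token in the SMILES (each C, including those in ring-closure positions and inside branches).
Carbon count: 14.

14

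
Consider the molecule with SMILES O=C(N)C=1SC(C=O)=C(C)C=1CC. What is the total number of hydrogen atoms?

11

Walk through each heavy atom and fill implicit hydrogens from standard valence (C 4, N 3, O 2, S 2, halogen 1):
  atom 1: O, bond orders sum to 2 (valence 2) → 0 H
  atom 2: C, bond orders sum to 4 (valence 4) → 0 H
  atom 3: N, bond orders sum to 1 (valence 3) → 2 H
  atom 4: C, bond orders sum to 4 (valence 4) → 0 H
  atom 5: S, bond orders sum to 2 (valence 2) → 0 H
  atom 6: C, bond orders sum to 4 (valence 4) → 0 H
  atom 7: C, bond orders sum to 3 (valence 4) → 1 H
  atom 8: O, bond orders sum to 2 (valence 2) → 0 H
  atom 9: C, bond orders sum to 4 (valence 4) → 0 H
  atom 10: C, bond orders sum to 1 (valence 4) → 3 H
  atom 11: C, bond orders sum to 4 (valence 4) → 0 H
  atom 12: C, bond orders sum to 2 (valence 4) → 2 H
  atom 13: C, bond orders sum to 1 (valence 4) → 3 H
Total hydrogens: 11.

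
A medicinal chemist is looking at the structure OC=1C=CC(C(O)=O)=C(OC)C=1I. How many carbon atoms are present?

8

Count every carbon token in the SMILES (each C, including those in ring-closure positions and inside branches).
Carbon count: 8.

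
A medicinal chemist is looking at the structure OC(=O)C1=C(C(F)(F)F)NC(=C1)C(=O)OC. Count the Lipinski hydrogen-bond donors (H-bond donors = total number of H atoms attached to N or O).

2

Donors: find every N or O and count the H atoms it carries.
  atom 1 (O): bond orders sum to 1 → 1 H
  atom 3 (O): bond orders sum to 2 → 0 H
  atom 10 (N): bond orders sum to 2 → 1 H
  atom 14 (O): bond orders sum to 2 → 0 H
  atom 15 (O): bond orders sum to 2 → 0 H
Lipinski HBD = 2.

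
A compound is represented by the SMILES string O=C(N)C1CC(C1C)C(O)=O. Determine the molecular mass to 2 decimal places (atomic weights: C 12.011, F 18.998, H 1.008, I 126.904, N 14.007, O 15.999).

157.17 g/mol

First, the molecular formula is C7H11NO3 (counting implicit H from valence).
  C: 7 × 12.011 = 84.077
  H: 11 × 1.008 = 11.088
  N: 1 × 14.007 = 14.007
  O: 3 × 15.999 = 47.997
Sum: 7×12.011 + 11×1.008 + 1×14.007 + 3×15.999 = 157.169 → 157.17 g/mol.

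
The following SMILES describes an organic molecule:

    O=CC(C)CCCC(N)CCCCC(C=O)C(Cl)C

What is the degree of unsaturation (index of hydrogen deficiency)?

2

Degree of unsaturation = (number of rings) + (number of π bonds).
Ring closures in the SMILES: 0.
π bonds: 2 double bonds (each 1 DoU) → 2 DoU from unsaturation.
Total DoU = 0 + 2 = 2.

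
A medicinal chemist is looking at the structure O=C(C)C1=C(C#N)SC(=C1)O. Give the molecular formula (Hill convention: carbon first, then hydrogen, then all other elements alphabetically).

Walk through each heavy atom and fill implicit hydrogens from standard valence (C 4, N 3, O 2, S 2, halogen 1):
  atom 1: O, bond orders sum to 2 (valence 2) → 0 H
  atom 2: C, bond orders sum to 4 (valence 4) → 0 H
  atom 3: C, bond orders sum to 1 (valence 4) → 3 H
  atom 4: C, bond orders sum to 4 (valence 4) → 0 H
  atom 5: C, bond orders sum to 4 (valence 4) → 0 H
  atom 6: C, bond orders sum to 4 (valence 4) → 0 H
  atom 7: N, bond orders sum to 3 (valence 3) → 0 H
  atom 8: S, bond orders sum to 2 (valence 2) → 0 H
  atom 9: C, bond orders sum to 4 (valence 4) → 0 H
  atom 10: C, bond orders sum to 3 (valence 4) → 1 H
  atom 11: O, bond orders sum to 1 (valence 2) → 1 H
Totals → C:7, H:5, N:1, O:2, S:1.
In Hill order: C7H5NO2S.

C7H5NO2S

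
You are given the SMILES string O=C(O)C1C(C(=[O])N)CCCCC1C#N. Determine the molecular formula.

Walk through each heavy atom and fill implicit hydrogens from standard valence (C 4, N 3, O 2, S 2, halogen 1):
  atom 1: O, bond orders sum to 2 (valence 2) → 0 H
  atom 2: C, bond orders sum to 4 (valence 4) → 0 H
  atom 3: O, bond orders sum to 1 (valence 2) → 1 H
  atom 4: C, bond orders sum to 3 (valence 4) → 1 H
  atom 5: C, bond orders sum to 3 (valence 4) → 1 H
  atom 6: C, bond orders sum to 4 (valence 4) → 0 H
  atom 7: O with explicit H count 0
  atom 8: N, bond orders sum to 1 (valence 3) → 2 H
  atom 9: C, bond orders sum to 2 (valence 4) → 2 H
  atom 10: C, bond orders sum to 2 (valence 4) → 2 H
  atom 11: C, bond orders sum to 2 (valence 4) → 2 H
  atom 12: C, bond orders sum to 2 (valence 4) → 2 H
  atom 13: C, bond orders sum to 3 (valence 4) → 1 H
  atom 14: C, bond orders sum to 4 (valence 4) → 0 H
  atom 15: N, bond orders sum to 3 (valence 3) → 0 H
Totals → C:10, H:14, N:2, O:3.

C10H14N2O3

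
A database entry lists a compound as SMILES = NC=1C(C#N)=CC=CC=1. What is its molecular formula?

C7H6N2

Walk through each heavy atom and fill implicit hydrogens from standard valence (C 4, N 3, O 2, S 2, halogen 1):
  atom 1: N, bond orders sum to 1 (valence 3) → 2 H
  atom 2: C, bond orders sum to 4 (valence 4) → 0 H
  atom 3: C, bond orders sum to 4 (valence 4) → 0 H
  atom 4: C, bond orders sum to 4 (valence 4) → 0 H
  atom 5: N, bond orders sum to 3 (valence 3) → 0 H
  atom 6: C, bond orders sum to 3 (valence 4) → 1 H
  atom 7: C, bond orders sum to 3 (valence 4) → 1 H
  atom 8: C, bond orders sum to 3 (valence 4) → 1 H
  atom 9: C, bond orders sum to 3 (valence 4) → 1 H
Totals → C:7, H:6, N:2.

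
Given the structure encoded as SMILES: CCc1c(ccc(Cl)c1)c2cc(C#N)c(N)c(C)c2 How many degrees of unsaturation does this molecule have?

Molecular formula: C16H15ClN2.
DoU = (2C + 2 + N − H − X) / 2, where X is the halogen count and O/S are ignored.
    = (2·16 + 2 + 2 − 15 − 1) / 2 = 20 / 2 = 10.

10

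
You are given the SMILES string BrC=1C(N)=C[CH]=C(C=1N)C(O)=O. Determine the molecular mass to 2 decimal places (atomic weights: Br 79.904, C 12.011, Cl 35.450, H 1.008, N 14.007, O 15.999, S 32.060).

First, the molecular formula is C7H7BrN2O2 (counting implicit H from valence).
  Br: 1 × 79.904 = 79.904
  C: 7 × 12.011 = 84.077
  H: 7 × 1.008 = 7.056
  N: 2 × 14.007 = 28.014
  O: 2 × 15.999 = 31.998
Sum: 1×79.904 + 7×12.011 + 7×1.008 + 2×14.007 + 2×15.999 = 231.049 → 231.05 g/mol.

231.05 g/mol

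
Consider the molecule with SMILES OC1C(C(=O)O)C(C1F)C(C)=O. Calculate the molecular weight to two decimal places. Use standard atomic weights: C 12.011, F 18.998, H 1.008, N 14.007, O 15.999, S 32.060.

176.14 g/mol

First, the molecular formula is C7H9FO4 (counting implicit H from valence).
  C: 7 × 12.011 = 84.077
  F: 1 × 18.998 = 18.998
  H: 9 × 1.008 = 9.072
  O: 4 × 15.999 = 63.996
Sum: 7×12.011 + 1×18.998 + 9×1.008 + 4×15.999 = 176.143 → 176.14 g/mol.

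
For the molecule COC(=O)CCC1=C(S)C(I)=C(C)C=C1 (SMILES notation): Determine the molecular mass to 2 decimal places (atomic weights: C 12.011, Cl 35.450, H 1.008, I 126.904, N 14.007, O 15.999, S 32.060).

336.19 g/mol

First, the molecular formula is C11H13IO2S (counting implicit H from valence).
  C: 11 × 12.011 = 132.121
  H: 13 × 1.008 = 13.104
  I: 1 × 126.904 = 126.904
  O: 2 × 15.999 = 31.998
  S: 1 × 32.060 = 32.060
Sum: 11×12.011 + 13×1.008 + 1×126.904 + 2×15.999 + 1×32.060 = 336.187 → 336.19 g/mol.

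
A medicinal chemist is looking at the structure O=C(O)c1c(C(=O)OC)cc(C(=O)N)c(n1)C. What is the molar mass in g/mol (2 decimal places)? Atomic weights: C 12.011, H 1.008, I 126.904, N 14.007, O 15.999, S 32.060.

238.20 g/mol

First, the molecular formula is C10H10N2O5 (counting implicit H from valence).
  C: 10 × 12.011 = 120.110
  H: 10 × 1.008 = 10.080
  N: 2 × 14.007 = 28.014
  O: 5 × 15.999 = 79.995
Sum: 10×12.011 + 10×1.008 + 2×14.007 + 5×15.999 = 238.199 → 238.20 g/mol.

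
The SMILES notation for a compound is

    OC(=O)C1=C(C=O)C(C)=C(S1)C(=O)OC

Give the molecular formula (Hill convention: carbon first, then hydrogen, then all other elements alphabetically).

Walk through each heavy atom and fill implicit hydrogens from standard valence (C 4, N 3, O 2, S 2, halogen 1):
  atom 1: O, bond orders sum to 1 (valence 2) → 1 H
  atom 2: C, bond orders sum to 4 (valence 4) → 0 H
  atom 3: O, bond orders sum to 2 (valence 2) → 0 H
  atom 4: C, bond orders sum to 4 (valence 4) → 0 H
  atom 5: C, bond orders sum to 4 (valence 4) → 0 H
  atom 6: C, bond orders sum to 3 (valence 4) → 1 H
  atom 7: O, bond orders sum to 2 (valence 2) → 0 H
  atom 8: C, bond orders sum to 4 (valence 4) → 0 H
  atom 9: C, bond orders sum to 1 (valence 4) → 3 H
  atom 10: C, bond orders sum to 4 (valence 4) → 0 H
  atom 11: S, bond orders sum to 2 (valence 2) → 0 H
  atom 12: C, bond orders sum to 4 (valence 4) → 0 H
  atom 13: O, bond orders sum to 2 (valence 2) → 0 H
  atom 14: O, bond orders sum to 2 (valence 2) → 0 H
  atom 15: C, bond orders sum to 1 (valence 4) → 3 H
Totals → C:9, H:8, O:5, S:1.
In Hill order: C9H8O5S.

C9H8O5S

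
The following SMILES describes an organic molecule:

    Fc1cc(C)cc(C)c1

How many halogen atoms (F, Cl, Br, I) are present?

Halogen atoms appear at heavy-atom position 1 (1×F).
Halogen count: 1.

1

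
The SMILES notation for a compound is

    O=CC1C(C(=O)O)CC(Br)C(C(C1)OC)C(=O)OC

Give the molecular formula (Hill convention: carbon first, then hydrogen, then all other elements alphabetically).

Walk through each heavy atom and fill implicit hydrogens from standard valence (C 4, N 3, O 2, S 2, halogen 1):
  atom 1: O, bond orders sum to 2 (valence 2) → 0 H
  atom 2: C, bond orders sum to 3 (valence 4) → 1 H
  atom 3: C, bond orders sum to 3 (valence 4) → 1 H
  atom 4: C, bond orders sum to 3 (valence 4) → 1 H
  atom 5: C, bond orders sum to 4 (valence 4) → 0 H
  atom 6: O, bond orders sum to 2 (valence 2) → 0 H
  atom 7: O, bond orders sum to 1 (valence 2) → 1 H
  atom 8: C, bond orders sum to 2 (valence 4) → 2 H
  atom 9: C, bond orders sum to 3 (valence 4) → 1 H
  atom 10: Br (halogen, monovalent) → 0 H
  atom 11: C, bond orders sum to 3 (valence 4) → 1 H
  atom 12: C, bond orders sum to 3 (valence 4) → 1 H
  atom 13: C, bond orders sum to 2 (valence 4) → 2 H
  atom 14: O, bond orders sum to 2 (valence 2) → 0 H
  atom 15: C, bond orders sum to 1 (valence 4) → 3 H
  atom 16: C, bond orders sum to 4 (valence 4) → 0 H
  atom 17: O, bond orders sum to 2 (valence 2) → 0 H
  atom 18: O, bond orders sum to 2 (valence 2) → 0 H
  atom 19: C, bond orders sum to 1 (valence 4) → 3 H
Totals → C:12, H:17, Br:1, O:6.
In Hill order: C12H17BrO6.

C12H17BrO6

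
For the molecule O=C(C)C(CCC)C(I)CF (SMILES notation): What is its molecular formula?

C8H14FIO

Walk through each heavy atom and fill implicit hydrogens from standard valence (C 4, N 3, O 2, S 2, halogen 1):
  atom 1: O, bond orders sum to 2 (valence 2) → 0 H
  atom 2: C, bond orders sum to 4 (valence 4) → 0 H
  atom 3: C, bond orders sum to 1 (valence 4) → 3 H
  atom 4: C, bond orders sum to 3 (valence 4) → 1 H
  atom 5: C, bond orders sum to 2 (valence 4) → 2 H
  atom 6: C, bond orders sum to 2 (valence 4) → 2 H
  atom 7: C, bond orders sum to 1 (valence 4) → 3 H
  atom 8: C, bond orders sum to 3 (valence 4) → 1 H
  atom 9: I (halogen, monovalent) → 0 H
  atom 10: C, bond orders sum to 2 (valence 4) → 2 H
  atom 11: F (halogen, monovalent) → 0 H
Totals → C:8, H:14, F:1, I:1, O:1.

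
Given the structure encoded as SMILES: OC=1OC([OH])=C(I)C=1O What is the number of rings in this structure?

1

In SMILES, each pair of matching ring-closure digits denotes one ring-closing bond; the number of such bonds equals the number of independent rings.
Ring-closure bonds here: 1.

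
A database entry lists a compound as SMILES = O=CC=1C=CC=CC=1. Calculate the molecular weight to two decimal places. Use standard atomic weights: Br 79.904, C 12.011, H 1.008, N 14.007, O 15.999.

106.12 g/mol

First, the molecular formula is C7H6O (counting implicit H from valence).
  C: 7 × 12.011 = 84.077
  H: 6 × 1.008 = 6.048
  O: 1 × 15.999 = 15.999
Sum: 7×12.011 + 6×1.008 + 1×15.999 = 106.124 → 106.12 g/mol.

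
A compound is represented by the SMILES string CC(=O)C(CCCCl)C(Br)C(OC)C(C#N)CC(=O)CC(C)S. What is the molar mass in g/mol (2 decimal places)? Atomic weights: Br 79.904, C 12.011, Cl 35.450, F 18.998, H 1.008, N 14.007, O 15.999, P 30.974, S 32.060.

426.79 g/mol

First, the molecular formula is C16H25BrClNO3S (counting implicit H from valence).
  Br: 1 × 79.904 = 79.904
  C: 16 × 12.011 = 192.176
  Cl: 1 × 35.450 = 35.450
  H: 25 × 1.008 = 25.200
  N: 1 × 14.007 = 14.007
  O: 3 × 15.999 = 47.997
  S: 1 × 32.060 = 32.060
Sum: 1×79.904 + 16×12.011 + 1×35.450 + 25×1.008 + 1×14.007 + 3×15.999 + 1×32.060 = 426.794 → 426.79 g/mol.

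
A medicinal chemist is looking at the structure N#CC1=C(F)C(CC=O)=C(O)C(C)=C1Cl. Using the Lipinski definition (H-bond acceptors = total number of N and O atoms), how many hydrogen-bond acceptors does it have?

3

N atoms: 1; O atoms: 2.
Lipinski HBA = 1 + 2 = 3.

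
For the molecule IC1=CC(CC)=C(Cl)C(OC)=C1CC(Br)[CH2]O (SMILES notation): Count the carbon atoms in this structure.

Count every carbon token in the SMILES (each C, including those in ring-closure positions and inside branches).
Carbon count: 12.

12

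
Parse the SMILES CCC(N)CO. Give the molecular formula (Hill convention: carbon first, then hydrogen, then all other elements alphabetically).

C4H11NO

Walk through each heavy atom and fill implicit hydrogens from standard valence (C 4, N 3, O 2, S 2, halogen 1):
  atom 1: C, bond orders sum to 1 (valence 4) → 3 H
  atom 2: C, bond orders sum to 2 (valence 4) → 2 H
  atom 3: C, bond orders sum to 3 (valence 4) → 1 H
  atom 4: N, bond orders sum to 1 (valence 3) → 2 H
  atom 5: C, bond orders sum to 2 (valence 4) → 2 H
  atom 6: O, bond orders sum to 1 (valence 2) → 1 H
Totals → C:4, H:11, N:1, O:1.
In Hill order: C4H11NO.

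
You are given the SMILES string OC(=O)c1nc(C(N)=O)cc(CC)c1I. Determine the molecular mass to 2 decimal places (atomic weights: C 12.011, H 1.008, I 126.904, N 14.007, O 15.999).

320.09 g/mol

First, the molecular formula is C9H9IN2O3 (counting implicit H from valence).
  C: 9 × 12.011 = 108.099
  H: 9 × 1.008 = 9.072
  I: 1 × 126.904 = 126.904
  N: 2 × 14.007 = 28.014
  O: 3 × 15.999 = 47.997
Sum: 9×12.011 + 9×1.008 + 1×126.904 + 2×14.007 + 3×15.999 = 320.086 → 320.09 g/mol.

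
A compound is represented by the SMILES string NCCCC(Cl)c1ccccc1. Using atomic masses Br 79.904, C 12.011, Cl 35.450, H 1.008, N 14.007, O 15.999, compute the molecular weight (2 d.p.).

First, the molecular formula is C10H14ClN (counting implicit H from valence).
  C: 10 × 12.011 = 120.110
  Cl: 1 × 35.450 = 35.450
  H: 14 × 1.008 = 14.112
  N: 1 × 14.007 = 14.007
Sum: 10×12.011 + 1×35.450 + 14×1.008 + 1×14.007 = 183.679 → 183.68 g/mol.

183.68 g/mol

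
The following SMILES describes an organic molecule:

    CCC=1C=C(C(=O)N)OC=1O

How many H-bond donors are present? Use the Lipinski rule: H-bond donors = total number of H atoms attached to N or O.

3

Donors: find every N or O and count the H atoms it carries.
  atom 7 (O): bond orders sum to 2 → 0 H
  atom 8 (N): bond orders sum to 1 → 2 H
  atom 9 (O): bond orders sum to 2 → 0 H
  atom 11 (O): bond orders sum to 1 → 1 H
Lipinski HBD = 3.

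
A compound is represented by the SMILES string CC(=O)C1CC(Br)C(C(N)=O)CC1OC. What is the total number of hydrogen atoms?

16

Walk through each heavy atom and fill implicit hydrogens from standard valence (C 4, N 3, O 2, S 2, halogen 1):
  atom 1: C, bond orders sum to 1 (valence 4) → 3 H
  atom 2: C, bond orders sum to 4 (valence 4) → 0 H
  atom 3: O, bond orders sum to 2 (valence 2) → 0 H
  atom 4: C, bond orders sum to 3 (valence 4) → 1 H
  atom 5: C, bond orders sum to 2 (valence 4) → 2 H
  atom 6: C, bond orders sum to 3 (valence 4) → 1 H
  atom 7: Br (halogen, monovalent) → 0 H
  atom 8: C, bond orders sum to 3 (valence 4) → 1 H
  atom 9: C, bond orders sum to 4 (valence 4) → 0 H
  atom 10: N, bond orders sum to 1 (valence 3) → 2 H
  atom 11: O, bond orders sum to 2 (valence 2) → 0 H
  atom 12: C, bond orders sum to 2 (valence 4) → 2 H
  atom 13: C, bond orders sum to 3 (valence 4) → 1 H
  atom 14: O, bond orders sum to 2 (valence 2) → 0 H
  atom 15: C, bond orders sum to 1 (valence 4) → 3 H
Total hydrogens: 16.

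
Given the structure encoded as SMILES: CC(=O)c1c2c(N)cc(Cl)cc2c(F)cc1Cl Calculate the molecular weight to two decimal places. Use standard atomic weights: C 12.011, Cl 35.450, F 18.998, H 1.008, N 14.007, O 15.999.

First, the molecular formula is C12H8Cl2FNO (counting implicit H from valence).
  C: 12 × 12.011 = 144.132
  Cl: 2 × 35.450 = 70.900
  F: 1 × 18.998 = 18.998
  H: 8 × 1.008 = 8.064
  N: 1 × 14.007 = 14.007
  O: 1 × 15.999 = 15.999
Sum: 12×12.011 + 2×35.450 + 1×18.998 + 8×1.008 + 1×14.007 + 1×15.999 = 272.100 → 272.10 g/mol.

272.10 g/mol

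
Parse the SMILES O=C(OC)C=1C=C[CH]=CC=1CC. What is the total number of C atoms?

10

Count every carbon token in the SMILES (each C, including those in ring-closure positions and inside branches).
Carbon count: 10.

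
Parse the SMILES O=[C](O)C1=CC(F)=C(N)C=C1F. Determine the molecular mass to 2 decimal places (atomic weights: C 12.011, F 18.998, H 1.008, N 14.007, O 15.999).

First, the molecular formula is C7H5F2NO2 (counting implicit H from valence).
  C: 7 × 12.011 = 84.077
  F: 2 × 18.998 = 37.996
  H: 5 × 1.008 = 5.040
  N: 1 × 14.007 = 14.007
  O: 2 × 15.999 = 31.998
Sum: 7×12.011 + 2×18.998 + 5×1.008 + 1×14.007 + 2×15.999 = 173.118 → 173.12 g/mol.

173.12 g/mol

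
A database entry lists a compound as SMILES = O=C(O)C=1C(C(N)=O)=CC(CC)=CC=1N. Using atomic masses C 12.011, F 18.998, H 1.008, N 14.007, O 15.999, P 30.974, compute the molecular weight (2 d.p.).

208.22 g/mol

First, the molecular formula is C10H12N2O3 (counting implicit H from valence).
  C: 10 × 12.011 = 120.110
  H: 12 × 1.008 = 12.096
  N: 2 × 14.007 = 28.014
  O: 3 × 15.999 = 47.997
Sum: 10×12.011 + 12×1.008 + 2×14.007 + 3×15.999 = 208.217 → 208.22 g/mol.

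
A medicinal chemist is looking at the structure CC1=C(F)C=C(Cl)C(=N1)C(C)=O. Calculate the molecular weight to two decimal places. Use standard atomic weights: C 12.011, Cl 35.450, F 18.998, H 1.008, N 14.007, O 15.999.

First, the molecular formula is C8H7ClFNO (counting implicit H from valence).
  C: 8 × 12.011 = 96.088
  Cl: 1 × 35.450 = 35.450
  F: 1 × 18.998 = 18.998
  H: 7 × 1.008 = 7.056
  N: 1 × 14.007 = 14.007
  O: 1 × 15.999 = 15.999
Sum: 8×12.011 + 1×35.450 + 1×18.998 + 7×1.008 + 1×14.007 + 1×15.999 = 187.598 → 187.60 g/mol.

187.60 g/mol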